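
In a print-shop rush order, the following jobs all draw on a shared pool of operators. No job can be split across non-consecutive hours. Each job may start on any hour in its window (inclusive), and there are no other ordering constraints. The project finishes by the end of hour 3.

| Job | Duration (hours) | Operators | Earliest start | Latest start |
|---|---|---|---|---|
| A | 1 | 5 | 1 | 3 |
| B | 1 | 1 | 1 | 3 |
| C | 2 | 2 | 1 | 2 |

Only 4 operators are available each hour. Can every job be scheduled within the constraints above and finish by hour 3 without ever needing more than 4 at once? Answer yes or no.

The minimum achievable peak is 5; 4 < 5, so no feasible schedule stays within the cap.

no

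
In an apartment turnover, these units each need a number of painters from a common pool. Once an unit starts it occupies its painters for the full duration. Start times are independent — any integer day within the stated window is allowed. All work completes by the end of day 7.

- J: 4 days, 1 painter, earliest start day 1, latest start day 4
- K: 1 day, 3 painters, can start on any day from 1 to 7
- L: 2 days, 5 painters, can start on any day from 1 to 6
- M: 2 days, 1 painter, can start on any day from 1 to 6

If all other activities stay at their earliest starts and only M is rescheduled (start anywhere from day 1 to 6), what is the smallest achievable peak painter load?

M@1: d1:10  d2:7  d3:1  d4:1  d5:0  d6:0  d7:0 → peak 10
M@2: d1:9  d2:7  d3:2  d4:1  d5:0  d6:0  d7:0 → peak 9
M@3: d1:9  d2:6  d3:2  d4:2  d5:0  d6:0  d7:0 → peak 9
M@4: d1:9  d2:6  d3:1  d4:2  d5:1  d6:0  d7:0 → peak 9
M@5: d1:9  d2:6  d3:1  d4:1  d5:1  d6:1  d7:0 → peak 9
M@6: d1:9  d2:6  d3:1  d4:1  d5:0  d6:1  d7:1 → peak 9
Best is M@2, peak 9.

9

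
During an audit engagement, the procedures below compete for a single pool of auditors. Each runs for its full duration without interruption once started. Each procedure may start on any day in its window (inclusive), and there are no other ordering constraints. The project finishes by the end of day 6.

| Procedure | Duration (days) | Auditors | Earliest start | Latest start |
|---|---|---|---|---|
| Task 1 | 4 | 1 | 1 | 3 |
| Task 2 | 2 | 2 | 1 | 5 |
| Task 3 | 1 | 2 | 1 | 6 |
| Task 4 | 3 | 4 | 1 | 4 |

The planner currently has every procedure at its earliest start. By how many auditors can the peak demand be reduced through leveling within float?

4

Early-start peak: d1:9  d2:7  d3:5  d4:1  d5:0  d6:0 ⇒ 9.
Leveled (Task 1@1, Task 2@1, Task 3@1, Task 4@3): d1:5  d2:3  d3:5  d4:5  d5:4  d6:0 ⇒ 5.
Reduction 9 − 5 = 4.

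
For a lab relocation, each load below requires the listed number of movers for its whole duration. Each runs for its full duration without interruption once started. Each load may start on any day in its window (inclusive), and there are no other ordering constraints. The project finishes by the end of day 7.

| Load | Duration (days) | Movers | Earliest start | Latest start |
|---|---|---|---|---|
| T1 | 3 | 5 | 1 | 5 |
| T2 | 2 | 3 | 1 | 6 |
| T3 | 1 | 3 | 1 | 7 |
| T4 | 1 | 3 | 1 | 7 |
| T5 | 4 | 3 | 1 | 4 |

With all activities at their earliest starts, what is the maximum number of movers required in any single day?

Early-start schedule: T1@1, T2@1, T3@1, T4@1, T5@1.
Load per day: day 1: 17, day 2: 11, day 3: 8, day 4: 3, day 5: 0, day 6: 0, day 7: 0.
Peak is 17.

17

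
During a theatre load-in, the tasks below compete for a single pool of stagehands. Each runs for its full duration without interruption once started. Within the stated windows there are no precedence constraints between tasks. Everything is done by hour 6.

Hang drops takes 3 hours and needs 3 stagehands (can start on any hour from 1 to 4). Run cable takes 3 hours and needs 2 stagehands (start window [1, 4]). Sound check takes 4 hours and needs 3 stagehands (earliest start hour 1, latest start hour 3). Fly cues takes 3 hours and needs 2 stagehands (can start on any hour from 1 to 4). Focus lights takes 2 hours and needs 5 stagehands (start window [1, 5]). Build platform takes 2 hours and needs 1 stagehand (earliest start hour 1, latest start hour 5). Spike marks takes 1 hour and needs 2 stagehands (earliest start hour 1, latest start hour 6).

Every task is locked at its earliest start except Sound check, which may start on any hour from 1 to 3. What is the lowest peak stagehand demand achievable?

Sound check@1: h1:18  h2:16  h3:10  h4:3  h5:0  h6:0 → peak 18
Sound check@2: h1:15  h2:16  h3:10  h4:3  h5:3  h6:0 → peak 16
Sound check@3: h1:15  h2:13  h3:10  h4:3  h5:3  h6:3 → peak 15
Best is Sound check@3, peak 15.

15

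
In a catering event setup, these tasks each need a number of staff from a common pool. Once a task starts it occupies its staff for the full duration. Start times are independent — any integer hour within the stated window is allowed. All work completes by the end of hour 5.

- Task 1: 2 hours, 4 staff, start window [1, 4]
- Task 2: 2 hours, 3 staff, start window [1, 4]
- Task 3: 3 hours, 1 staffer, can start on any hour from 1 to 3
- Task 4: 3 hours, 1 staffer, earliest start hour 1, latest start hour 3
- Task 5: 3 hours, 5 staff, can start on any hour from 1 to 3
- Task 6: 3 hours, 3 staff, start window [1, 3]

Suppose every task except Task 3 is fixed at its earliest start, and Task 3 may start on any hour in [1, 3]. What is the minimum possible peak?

16

Task 3@1: h1:17  h2:17  h3:10  h4:0  h5:0 → peak 17
Task 3@2: h1:16  h2:17  h3:10  h4:1  h5:0 → peak 17
Task 3@3: h1:16  h2:16  h3:10  h4:1  h5:1 → peak 16
Best is Task 3@3, peak 16.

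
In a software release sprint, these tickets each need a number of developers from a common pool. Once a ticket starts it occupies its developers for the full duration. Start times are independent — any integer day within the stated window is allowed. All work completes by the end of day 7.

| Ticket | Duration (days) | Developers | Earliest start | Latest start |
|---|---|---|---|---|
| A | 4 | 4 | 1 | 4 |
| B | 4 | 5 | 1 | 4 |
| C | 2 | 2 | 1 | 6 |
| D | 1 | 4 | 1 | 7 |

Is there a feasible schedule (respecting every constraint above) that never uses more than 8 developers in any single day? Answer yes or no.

no

The minimum achievable peak is 9; 8 < 9, so no feasible schedule stays within the cap.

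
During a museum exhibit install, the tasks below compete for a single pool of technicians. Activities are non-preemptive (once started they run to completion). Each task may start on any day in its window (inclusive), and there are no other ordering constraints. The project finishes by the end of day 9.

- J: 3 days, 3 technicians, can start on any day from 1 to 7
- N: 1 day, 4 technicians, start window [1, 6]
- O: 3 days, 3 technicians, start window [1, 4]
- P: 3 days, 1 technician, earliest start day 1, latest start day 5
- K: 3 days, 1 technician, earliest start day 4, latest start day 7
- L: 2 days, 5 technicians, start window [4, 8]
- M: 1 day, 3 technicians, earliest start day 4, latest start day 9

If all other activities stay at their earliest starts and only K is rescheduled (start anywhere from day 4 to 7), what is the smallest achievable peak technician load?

K@4: d1:11  d2:7  d3:7  d4:9  d5:6  d6:1  d7:0  d8:0  d9:0 → peak 11
K@5: d1:11  d2:7  d3:7  d4:8  d5:6  d6:1  d7:1  d8:0  d9:0 → peak 11
K@6: d1:11  d2:7  d3:7  d4:8  d5:5  d6:1  d7:1  d8:1  d9:0 → peak 11
K@7: d1:11  d2:7  d3:7  d4:8  d5:5  d6:0  d7:1  d8:1  d9:1 → peak 11
Best is K@4, peak 11.

11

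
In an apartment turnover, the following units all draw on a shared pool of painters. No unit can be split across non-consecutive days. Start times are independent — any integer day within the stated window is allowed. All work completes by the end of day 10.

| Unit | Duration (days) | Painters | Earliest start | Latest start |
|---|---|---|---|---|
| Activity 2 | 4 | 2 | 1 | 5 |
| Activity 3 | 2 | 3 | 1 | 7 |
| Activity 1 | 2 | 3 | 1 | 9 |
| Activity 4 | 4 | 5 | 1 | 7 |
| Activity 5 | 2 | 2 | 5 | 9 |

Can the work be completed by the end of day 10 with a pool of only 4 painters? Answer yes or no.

Total painter-days = 44; over 10 days the average is 44/10 > 4, so some day must exceed 4.

no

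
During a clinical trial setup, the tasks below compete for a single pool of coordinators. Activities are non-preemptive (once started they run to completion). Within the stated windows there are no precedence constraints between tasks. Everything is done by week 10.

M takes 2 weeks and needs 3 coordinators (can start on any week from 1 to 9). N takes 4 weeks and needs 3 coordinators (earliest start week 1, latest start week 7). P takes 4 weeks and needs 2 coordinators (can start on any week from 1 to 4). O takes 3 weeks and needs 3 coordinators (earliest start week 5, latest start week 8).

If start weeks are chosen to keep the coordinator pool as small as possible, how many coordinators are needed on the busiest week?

5

Early-start (M@1, N@1, P@1, O@5) gives peak 8: w1:8  w2:8  w3:5  w4:5  w5:3  w6:3  w7:3  w8:0  w9:0  w10:0.
Shift N→3, O→7.
Schedule M@1, N@3, P@1, O@7: w1:5  w2:5  w3:5  w4:5  w5:3  w6:3  w7:3  w8:3  w9:3  w10:0 — peak 5.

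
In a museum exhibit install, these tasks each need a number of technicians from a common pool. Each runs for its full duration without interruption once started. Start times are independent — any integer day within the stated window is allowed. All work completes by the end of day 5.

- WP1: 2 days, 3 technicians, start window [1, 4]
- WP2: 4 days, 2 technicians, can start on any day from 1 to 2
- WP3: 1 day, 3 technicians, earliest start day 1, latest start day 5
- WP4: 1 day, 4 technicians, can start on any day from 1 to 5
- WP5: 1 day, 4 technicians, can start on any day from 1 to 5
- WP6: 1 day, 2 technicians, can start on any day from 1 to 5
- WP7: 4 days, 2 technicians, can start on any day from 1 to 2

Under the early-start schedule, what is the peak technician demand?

20

Early-start schedule: WP1@1, WP2@1, WP3@1, WP4@1, WP5@1, WP6@1, WP7@1.
Load per day: day 1: 20, day 2: 7, day 3: 4, day 4: 4, day 5: 0.
Peak is 20.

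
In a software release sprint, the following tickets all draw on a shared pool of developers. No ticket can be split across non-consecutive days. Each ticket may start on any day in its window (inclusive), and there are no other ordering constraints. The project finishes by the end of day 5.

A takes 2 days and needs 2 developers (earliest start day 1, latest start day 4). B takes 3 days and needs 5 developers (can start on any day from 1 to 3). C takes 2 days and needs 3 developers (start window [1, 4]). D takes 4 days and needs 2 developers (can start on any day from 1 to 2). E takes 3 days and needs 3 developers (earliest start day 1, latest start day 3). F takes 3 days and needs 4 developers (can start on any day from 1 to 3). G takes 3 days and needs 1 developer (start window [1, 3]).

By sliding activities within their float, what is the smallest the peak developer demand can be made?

15

Early-start (A@1, B@1, C@1, D@1, E@1, F@1, G@1) gives peak 20: d1:20  d2:20  d3:15  d4:2  d5:0.
Shift F→3, G→3.
Schedule A@1, B@1, C@1, D@1, E@1, F@3, G@3: d1:15  d2:15  d3:15  d4:7  d5:5 — peak 15.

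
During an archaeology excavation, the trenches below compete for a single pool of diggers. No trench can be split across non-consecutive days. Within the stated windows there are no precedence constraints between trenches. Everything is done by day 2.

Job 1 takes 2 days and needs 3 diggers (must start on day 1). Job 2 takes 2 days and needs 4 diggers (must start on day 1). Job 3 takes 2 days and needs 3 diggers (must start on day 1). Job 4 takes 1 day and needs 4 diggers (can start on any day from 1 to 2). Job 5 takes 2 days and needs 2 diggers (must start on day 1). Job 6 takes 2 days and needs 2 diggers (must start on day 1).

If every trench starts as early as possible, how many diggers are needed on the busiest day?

18

Early-start schedule: Job 1@1, Job 2@1, Job 3@1, Job 4@1, Job 5@1, Job 6@1.
Load per day: day 1: 18, day 2: 14.
Peak is 18.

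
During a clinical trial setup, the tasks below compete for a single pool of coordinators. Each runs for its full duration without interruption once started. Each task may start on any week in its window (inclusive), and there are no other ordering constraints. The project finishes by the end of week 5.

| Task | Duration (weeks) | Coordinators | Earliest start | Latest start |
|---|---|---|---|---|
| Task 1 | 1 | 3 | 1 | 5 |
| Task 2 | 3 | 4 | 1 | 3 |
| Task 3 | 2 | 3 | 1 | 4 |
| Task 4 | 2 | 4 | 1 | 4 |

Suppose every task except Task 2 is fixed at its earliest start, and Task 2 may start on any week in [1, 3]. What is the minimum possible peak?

10

Task 2@1: w1:14  w2:11  w3:4  w4:0  w5:0 → peak 14
Task 2@2: w1:10  w2:11  w3:4  w4:4  w5:0 → peak 11
Task 2@3: w1:10  w2:7  w3:4  w4:4  w5:4 → peak 10
Best is Task 2@3, peak 10.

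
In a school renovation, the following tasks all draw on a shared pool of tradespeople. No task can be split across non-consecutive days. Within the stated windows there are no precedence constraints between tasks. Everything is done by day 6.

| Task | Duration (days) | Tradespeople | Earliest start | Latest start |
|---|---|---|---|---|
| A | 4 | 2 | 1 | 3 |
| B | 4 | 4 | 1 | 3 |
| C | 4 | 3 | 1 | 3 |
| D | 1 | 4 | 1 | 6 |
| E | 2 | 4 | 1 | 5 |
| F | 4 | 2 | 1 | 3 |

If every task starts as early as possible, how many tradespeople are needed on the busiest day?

Early-start schedule: A@1, B@1, C@1, D@1, E@1, F@1.
Load per day: day 1: 19, day 2: 15, day 3: 11, day 4: 11, day 5: 0, day 6: 0.
Peak is 19.

19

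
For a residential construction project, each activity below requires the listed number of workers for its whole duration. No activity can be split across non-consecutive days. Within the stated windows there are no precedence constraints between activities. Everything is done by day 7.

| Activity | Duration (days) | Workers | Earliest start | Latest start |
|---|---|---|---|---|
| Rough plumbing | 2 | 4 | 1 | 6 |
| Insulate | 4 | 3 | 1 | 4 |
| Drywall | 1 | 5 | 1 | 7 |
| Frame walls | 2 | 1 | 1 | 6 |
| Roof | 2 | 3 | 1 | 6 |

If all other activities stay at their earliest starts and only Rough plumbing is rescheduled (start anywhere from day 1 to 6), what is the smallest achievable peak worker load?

12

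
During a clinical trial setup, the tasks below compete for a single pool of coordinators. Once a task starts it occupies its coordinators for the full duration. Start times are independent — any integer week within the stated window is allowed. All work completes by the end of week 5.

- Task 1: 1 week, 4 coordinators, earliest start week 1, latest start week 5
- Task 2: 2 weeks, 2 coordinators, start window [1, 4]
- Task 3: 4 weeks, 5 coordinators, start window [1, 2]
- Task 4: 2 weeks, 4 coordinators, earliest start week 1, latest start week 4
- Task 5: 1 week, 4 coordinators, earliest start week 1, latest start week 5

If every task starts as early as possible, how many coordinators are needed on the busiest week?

19

Early-start schedule: Task 1@1, Task 2@1, Task 3@1, Task 4@1, Task 5@1.
Load per week: week 1: 19, week 2: 11, week 3: 5, week 4: 5, week 5: 0.
Peak is 19.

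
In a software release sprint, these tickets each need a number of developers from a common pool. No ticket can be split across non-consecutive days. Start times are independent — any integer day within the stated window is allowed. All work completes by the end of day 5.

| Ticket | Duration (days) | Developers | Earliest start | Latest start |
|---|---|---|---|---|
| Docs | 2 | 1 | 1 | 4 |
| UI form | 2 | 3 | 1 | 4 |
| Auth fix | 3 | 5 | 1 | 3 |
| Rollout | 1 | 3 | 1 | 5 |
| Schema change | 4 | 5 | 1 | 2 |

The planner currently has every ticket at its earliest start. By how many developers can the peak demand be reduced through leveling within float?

7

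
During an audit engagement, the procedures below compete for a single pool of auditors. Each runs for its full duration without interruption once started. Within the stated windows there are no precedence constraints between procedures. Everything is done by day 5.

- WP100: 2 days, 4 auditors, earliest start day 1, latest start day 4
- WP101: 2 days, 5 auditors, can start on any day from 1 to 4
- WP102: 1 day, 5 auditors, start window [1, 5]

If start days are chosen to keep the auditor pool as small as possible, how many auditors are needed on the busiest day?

Early-start (WP100@1, WP101@1, WP102@1) gives peak 14: d1:14  d2:9  d3:0  d4:0  d5:0.
Shift WP101→3, WP102→5.
Schedule WP100@1, WP101@3, WP102@5: d1:4  d2:4  d3:5  d4:5  d5:5 — peak 5.
Total auditor-days = 23 over 5 days ⇒ peak ≥ ⌈23/5⌉ = 5, so 5 is optimal.

5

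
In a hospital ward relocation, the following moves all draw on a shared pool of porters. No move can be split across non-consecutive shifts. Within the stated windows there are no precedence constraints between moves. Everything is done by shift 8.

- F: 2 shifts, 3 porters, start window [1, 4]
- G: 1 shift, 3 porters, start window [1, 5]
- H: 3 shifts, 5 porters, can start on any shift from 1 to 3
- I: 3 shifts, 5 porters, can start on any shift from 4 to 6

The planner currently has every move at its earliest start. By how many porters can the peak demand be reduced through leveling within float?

Early-start peak: s1:11  s2:8  s3:5  s4:5  s5:5  s6:5  s7:0  s8:0 ⇒ 11.
Leveled (F@1, G@1, H@3, I@6): s1:6  s2:3  s3:5  s4:5  s5:5  s6:5  s7:5  s8:5 ⇒ 6.
Reduction 11 − 6 = 5.

5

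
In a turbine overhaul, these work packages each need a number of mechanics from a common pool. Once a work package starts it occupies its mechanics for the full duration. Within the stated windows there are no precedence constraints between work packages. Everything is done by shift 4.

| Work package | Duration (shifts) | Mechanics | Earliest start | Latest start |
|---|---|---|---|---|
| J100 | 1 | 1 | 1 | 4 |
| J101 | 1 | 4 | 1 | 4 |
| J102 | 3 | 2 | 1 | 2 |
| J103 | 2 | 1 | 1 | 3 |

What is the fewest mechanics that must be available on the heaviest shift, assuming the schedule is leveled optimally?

4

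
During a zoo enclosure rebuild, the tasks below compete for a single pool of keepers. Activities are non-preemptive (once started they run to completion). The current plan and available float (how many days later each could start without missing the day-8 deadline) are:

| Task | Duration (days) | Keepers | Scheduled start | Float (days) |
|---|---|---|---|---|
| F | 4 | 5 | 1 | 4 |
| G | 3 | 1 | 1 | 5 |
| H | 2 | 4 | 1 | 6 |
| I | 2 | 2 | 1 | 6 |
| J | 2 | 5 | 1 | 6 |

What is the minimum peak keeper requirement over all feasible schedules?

Early-start (F@1, G@1, H@1, I@1, J@1) gives peak 17: d1:17  d2:17  d3:6  d4:5  d5:0  d6:0  d7:0  d8:0.
Shift H→5, I→5, J→7.
Schedule F@1, G@1, H@5, I@5, J@7: d1:6  d2:6  d3:6  d4:5  d5:6  d6:6  d7:5  d8:5 — peak 6.
Total keeper-days = 45 over 8 days ⇒ peak ≥ ⌈45/8⌉ = 6, so 6 is optimal.

6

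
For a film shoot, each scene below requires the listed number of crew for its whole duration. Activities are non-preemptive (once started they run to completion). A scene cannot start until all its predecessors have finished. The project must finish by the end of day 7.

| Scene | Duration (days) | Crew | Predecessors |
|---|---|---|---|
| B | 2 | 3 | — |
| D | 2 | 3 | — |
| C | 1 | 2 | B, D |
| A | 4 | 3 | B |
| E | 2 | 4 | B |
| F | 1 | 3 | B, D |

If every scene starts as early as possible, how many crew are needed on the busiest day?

12

Early-start schedule: B@1, D@1, C@3, A@3, E@3, F@3.
Load per day: day 1: 6, day 2: 6, day 3: 12, day 4: 7, day 5: 3, day 6: 3, day 7: 0.
Peak is 12.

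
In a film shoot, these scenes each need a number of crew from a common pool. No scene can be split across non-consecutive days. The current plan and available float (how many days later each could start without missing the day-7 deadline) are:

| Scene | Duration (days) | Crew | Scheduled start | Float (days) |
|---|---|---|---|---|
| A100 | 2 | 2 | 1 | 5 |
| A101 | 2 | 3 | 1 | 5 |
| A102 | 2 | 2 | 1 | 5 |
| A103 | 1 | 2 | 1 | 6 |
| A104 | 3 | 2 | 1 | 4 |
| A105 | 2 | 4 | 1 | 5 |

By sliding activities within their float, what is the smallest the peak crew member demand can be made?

Early-start (A100@1, A101@1, A102@1, A103@1, A104@1, A105@1) gives peak 15: d1:15  d2:13  d3:2  d4:0  d5:0  d6:0  d7:0.
Shift A102→3, A103→5, A104→3, A105→6.
Schedule A100@1, A101@1, A102@3, A103@5, A104@3, A105@6: d1:5  d2:5  d3:4  d4:4  d5:4  d6:4  d7:4 — peak 5.
Total crew member-days = 30 over 7 days ⇒ peak ≥ ⌈30/7⌉ = 5, so 5 is optimal.

5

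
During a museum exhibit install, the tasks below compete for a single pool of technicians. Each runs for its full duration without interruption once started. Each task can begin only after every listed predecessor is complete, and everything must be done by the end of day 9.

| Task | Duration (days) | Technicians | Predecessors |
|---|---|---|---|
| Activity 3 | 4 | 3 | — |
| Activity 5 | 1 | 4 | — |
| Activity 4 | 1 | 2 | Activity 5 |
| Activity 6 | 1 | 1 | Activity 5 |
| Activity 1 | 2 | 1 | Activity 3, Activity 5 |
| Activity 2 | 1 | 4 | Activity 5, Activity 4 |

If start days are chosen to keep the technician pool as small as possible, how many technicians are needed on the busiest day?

Early-start (Activity 3@1, Activity 5@1, Activity 4@2, Activity 6@2, Activity 1@5, Activity 2@3) gives peak 7: d1:7  d2:6  d3:7  d4:3  d5:1  d6:1  d7:0  d8:0  d9:0.
Shift Activity 5→5, Activity 4→6, Activity 6→6, Activity 1→6, Activity 2→8.
Schedule Activity 3@1, Activity 5@5, Activity 4@6, Activity 6@6, Activity 1@6, Activity 2@8: d1:3  d2:3  d3:3  d4:3  d5:4  d6:4  d7:1  d8:4  d9:0 — peak 4.

4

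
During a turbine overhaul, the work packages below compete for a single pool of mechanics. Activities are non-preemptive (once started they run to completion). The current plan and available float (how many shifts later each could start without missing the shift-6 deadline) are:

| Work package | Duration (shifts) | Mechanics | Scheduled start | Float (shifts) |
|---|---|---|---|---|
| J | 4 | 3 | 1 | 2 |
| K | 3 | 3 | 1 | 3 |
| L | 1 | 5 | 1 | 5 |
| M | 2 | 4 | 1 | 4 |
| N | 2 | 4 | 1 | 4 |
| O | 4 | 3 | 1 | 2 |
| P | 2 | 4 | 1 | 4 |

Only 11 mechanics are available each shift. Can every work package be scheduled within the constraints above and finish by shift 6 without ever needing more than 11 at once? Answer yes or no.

yes

Schedule J@1, K@1, L@4, M@1, N@5, O@3, P@5: s1:10  s2:10  s3:9  s4:11  s5:11  s6:11 — peak 11 ≤ 11.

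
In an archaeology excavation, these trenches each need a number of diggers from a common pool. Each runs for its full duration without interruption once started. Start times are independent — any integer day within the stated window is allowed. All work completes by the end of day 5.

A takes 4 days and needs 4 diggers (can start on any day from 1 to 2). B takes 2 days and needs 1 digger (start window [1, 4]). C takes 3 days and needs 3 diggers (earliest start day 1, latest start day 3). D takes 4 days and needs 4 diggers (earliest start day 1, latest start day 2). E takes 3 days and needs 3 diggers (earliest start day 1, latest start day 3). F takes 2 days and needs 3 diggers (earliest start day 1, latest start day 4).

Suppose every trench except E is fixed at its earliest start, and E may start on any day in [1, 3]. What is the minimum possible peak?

15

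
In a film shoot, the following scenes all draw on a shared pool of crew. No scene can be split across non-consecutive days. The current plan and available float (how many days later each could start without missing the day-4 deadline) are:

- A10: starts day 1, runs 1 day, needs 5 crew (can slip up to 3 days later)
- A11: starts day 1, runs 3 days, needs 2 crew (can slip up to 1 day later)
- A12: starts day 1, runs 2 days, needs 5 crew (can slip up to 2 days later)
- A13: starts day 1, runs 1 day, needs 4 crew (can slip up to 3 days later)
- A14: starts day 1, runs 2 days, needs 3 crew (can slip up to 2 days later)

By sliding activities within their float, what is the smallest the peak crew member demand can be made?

9

Early-start (A10@1, A11@1, A12@1, A13@1, A14@1) gives peak 19: d1:19  d2:10  d3:2  d4:0.
Shift A11→2, A12→3, A13→2.
Schedule A10@1, A11@2, A12@3, A13@2, A14@1: d1:8  d2:9  d3:7  d4:7 — peak 9.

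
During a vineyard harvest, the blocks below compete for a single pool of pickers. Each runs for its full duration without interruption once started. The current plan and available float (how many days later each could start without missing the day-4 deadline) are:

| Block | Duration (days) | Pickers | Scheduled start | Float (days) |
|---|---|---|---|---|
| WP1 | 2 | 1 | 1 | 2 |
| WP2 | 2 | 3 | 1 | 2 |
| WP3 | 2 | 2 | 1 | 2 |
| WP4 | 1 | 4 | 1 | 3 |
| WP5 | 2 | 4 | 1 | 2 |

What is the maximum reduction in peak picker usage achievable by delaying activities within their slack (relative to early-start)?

Early-start peak: d1:14  d2:10  d3:0  d4:0 ⇒ 14.
Leveled (WP1@1, WP2@2, WP3@1, WP4@1, WP5@3): d1:7  d2:6  d3:7  d4:4 ⇒ 7.
Reduction 14 − 7 = 7.

7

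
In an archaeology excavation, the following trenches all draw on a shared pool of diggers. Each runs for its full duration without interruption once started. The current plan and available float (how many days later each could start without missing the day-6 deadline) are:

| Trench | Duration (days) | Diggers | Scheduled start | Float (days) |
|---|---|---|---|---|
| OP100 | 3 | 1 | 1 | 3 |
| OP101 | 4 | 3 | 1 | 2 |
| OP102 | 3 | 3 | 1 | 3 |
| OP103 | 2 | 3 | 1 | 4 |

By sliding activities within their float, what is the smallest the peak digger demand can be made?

6

Early-start (OP100@1, OP101@1, OP102@1, OP103@1) gives peak 10: d1:10  d2:10  d3:7  d4:3  d5:0  d6:0.
Shift OP102→4, OP103→5.
Schedule OP100@1, OP101@1, OP102@4, OP103@5: d1:4  d2:4  d3:4  d4:6  d5:6  d6:6 — peak 6.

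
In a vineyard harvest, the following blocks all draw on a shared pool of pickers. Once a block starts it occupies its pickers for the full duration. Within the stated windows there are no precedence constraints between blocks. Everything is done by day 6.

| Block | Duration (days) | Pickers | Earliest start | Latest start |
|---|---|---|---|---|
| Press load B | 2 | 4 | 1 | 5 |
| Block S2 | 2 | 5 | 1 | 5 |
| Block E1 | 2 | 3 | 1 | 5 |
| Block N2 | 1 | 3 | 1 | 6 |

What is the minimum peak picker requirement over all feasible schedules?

Early-start (Press load B@1, Block S2@1, Block E1@1, Block N2@1) gives peak 15: d1:15  d2:12  d3:0  d4:0  d5:0  d6:0.
Shift Block S2→3, Block E1→5, Block N2→5.
Schedule Press load B@1, Block S2@3, Block E1@5, Block N2@5: d1:4  d2:4  d3:5  d4:5  d5:6  d6:3 — peak 6.

6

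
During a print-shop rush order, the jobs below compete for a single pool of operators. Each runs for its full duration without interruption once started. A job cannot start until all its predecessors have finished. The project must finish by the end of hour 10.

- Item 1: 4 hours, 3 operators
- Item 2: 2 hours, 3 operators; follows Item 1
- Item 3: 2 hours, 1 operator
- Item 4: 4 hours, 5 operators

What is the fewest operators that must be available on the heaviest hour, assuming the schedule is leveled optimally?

5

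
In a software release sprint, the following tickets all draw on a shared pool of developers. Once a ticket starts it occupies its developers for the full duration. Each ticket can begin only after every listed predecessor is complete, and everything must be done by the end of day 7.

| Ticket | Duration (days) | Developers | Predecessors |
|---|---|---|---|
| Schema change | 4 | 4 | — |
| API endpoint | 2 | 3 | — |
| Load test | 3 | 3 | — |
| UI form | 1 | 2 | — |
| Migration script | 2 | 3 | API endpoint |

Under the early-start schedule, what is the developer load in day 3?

At early start, day 3 has: Schema change, Load test, Migration script.
Demand: 4 + 3 + 3 = 10.

10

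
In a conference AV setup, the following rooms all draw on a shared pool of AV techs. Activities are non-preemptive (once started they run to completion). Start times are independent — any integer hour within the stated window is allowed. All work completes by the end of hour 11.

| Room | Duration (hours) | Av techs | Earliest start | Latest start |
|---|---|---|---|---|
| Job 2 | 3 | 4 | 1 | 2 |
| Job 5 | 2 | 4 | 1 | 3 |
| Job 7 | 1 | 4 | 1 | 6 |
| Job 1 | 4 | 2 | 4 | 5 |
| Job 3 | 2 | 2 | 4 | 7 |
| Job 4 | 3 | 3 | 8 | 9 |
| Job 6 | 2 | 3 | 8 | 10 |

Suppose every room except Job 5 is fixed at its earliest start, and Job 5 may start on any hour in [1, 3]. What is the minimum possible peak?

8

Job 5@1: h1:12  h2:8  h3:4  h4:4  h5:4  h6:2  h7:2  h8:6  h9:6  h10:3  h11:0 → peak 12
Job 5@2: h1:8  h2:8  h3:8  h4:4  h5:4  h6:2  h7:2  h8:6  h9:6  h10:3  h11:0 → peak 8
Job 5@3: h1:8  h2:4  h3:8  h4:8  h5:4  h6:2  h7:2  h8:6  h9:6  h10:3  h11:0 → peak 8
Best is Job 5@2, peak 8.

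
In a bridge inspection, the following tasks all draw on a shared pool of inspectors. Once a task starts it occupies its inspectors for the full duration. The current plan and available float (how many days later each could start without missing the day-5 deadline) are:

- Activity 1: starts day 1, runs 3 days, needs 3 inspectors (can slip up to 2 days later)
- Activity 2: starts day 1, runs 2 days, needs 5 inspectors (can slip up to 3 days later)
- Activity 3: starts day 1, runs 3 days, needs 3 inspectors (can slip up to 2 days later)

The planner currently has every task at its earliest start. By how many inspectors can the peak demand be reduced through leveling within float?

Early-start peak: d1:11  d2:11  d3:6  d4:0  d5:0 ⇒ 11.
Leveled (Activity 1@1, Activity 2@4, Activity 3@1): d1:6  d2:6  d3:6  d4:5  d5:5 ⇒ 6.
Reduction 11 − 6 = 5.

5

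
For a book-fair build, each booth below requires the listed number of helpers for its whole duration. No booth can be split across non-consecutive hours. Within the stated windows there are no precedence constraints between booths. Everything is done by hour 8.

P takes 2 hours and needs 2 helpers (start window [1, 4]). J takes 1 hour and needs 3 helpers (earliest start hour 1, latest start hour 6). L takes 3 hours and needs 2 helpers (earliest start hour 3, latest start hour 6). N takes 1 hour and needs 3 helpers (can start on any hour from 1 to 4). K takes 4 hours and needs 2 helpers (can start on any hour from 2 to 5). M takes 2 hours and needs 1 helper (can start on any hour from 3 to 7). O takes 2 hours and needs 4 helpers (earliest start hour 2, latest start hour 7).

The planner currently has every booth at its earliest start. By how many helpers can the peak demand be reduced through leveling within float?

4

Early-start peak: h1:8  h2:8  h3:9  h4:5  h5:4  h6:0  h7:0  h8:0 ⇒ 9.
Leveled (P@1, J@1, L@3, N@2, K@3, M@3, O@7): h1:5  h2:5  h3:5  h4:5  h5:4  h6:2  h7:4  h8:4 ⇒ 5.
Reduction 9 − 5 = 4.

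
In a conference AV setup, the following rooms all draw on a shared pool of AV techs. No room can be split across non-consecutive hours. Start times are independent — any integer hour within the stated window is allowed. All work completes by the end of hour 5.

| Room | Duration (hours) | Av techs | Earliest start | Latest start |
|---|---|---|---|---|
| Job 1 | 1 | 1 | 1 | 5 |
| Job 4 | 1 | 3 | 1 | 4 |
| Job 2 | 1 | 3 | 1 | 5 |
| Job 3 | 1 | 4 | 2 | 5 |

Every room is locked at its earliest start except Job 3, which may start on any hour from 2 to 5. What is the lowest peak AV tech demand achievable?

Job 3@2: h1:7  h2:4  h3:0  h4:0  h5:0 → peak 7
Job 3@3: h1:7  h2:0  h3:4  h4:0  h5:0 → peak 7
Job 3@4: h1:7  h2:0  h3:0  h4:4  h5:0 → peak 7
Job 3@5: h1:7  h2:0  h3:0  h4:0  h5:4 → peak 7
Best is Job 3@2, peak 7.

7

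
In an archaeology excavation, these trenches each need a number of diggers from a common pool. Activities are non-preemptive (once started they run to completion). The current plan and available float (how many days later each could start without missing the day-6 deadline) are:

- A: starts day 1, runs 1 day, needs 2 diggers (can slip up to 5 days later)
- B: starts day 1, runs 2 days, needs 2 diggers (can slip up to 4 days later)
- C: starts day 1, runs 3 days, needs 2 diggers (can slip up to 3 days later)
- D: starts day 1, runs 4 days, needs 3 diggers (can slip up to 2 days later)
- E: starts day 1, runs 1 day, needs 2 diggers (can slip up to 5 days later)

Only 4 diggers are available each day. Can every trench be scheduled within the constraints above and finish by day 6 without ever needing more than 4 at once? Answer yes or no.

Total digger-days = 26; over 6 days the average is 26/6 > 4, so some day must exceed 4.

no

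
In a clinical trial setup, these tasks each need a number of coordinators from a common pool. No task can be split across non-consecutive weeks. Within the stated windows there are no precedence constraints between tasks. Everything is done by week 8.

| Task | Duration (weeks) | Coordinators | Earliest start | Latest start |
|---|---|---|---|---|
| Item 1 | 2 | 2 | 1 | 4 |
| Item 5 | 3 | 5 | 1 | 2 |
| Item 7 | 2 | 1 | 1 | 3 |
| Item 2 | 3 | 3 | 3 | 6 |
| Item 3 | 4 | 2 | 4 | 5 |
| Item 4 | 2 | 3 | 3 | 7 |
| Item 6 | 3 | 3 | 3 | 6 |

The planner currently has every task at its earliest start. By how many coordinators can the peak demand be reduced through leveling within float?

Early-start peak: w1:8  w2:8  w3:14  w4:11  w5:8  w6:2  w7:2  w8:0 ⇒ 14.
Leveled (Item 1@1, Item 5@1, Item 7@1, Item 2@3, Item 3@4, Item 4@4, Item 6@6): w1:8  w2:8  w3:8  w4:8  w5:8  w6:5  w7:5  w8:3 ⇒ 8.
Reduction 14 − 8 = 6.

6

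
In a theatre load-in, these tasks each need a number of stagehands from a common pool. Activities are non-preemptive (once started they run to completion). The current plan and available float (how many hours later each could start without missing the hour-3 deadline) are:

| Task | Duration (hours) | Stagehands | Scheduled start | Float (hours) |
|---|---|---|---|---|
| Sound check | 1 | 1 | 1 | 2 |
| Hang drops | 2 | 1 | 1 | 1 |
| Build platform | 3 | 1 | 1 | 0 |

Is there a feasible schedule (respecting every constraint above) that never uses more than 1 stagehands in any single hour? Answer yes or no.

no

Total stagehand-hours = 6; over 3 hours the average is 6/3 > 1, so some hour must exceed 1.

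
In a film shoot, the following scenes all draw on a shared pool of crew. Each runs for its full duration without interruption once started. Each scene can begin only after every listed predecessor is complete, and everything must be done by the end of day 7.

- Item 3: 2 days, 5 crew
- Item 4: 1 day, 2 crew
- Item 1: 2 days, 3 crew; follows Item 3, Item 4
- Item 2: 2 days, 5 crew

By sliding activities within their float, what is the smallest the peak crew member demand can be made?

Early-start (Item 3@1, Item 4@1, Item 1@3, Item 2@1) gives peak 12: d1:12  d2:10  d3:3  d4:3  d5:0  d6:0  d7:0.
Shift Item 4→3, Item 1→4, Item 2→6.
Schedule Item 3@1, Item 4@3, Item 1@4, Item 2@6: d1:5  d2:5  d3:2  d4:3  d5:3  d6:5  d7:5 — peak 5.

5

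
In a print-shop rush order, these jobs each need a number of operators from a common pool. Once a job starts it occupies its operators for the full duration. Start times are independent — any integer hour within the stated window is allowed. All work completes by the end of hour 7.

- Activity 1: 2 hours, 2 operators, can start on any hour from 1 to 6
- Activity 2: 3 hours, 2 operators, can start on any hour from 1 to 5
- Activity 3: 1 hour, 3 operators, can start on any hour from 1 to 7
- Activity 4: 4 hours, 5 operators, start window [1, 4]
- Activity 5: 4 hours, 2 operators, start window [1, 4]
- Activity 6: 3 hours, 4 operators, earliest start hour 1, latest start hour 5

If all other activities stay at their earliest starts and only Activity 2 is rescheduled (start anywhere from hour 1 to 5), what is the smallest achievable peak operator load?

16

Activity 2@1: h1:18  h2:15  h3:13  h4:7  h5:0  h6:0  h7:0 → peak 18
Activity 2@2: h1:16  h2:15  h3:13  h4:9  h5:0  h6:0  h7:0 → peak 16
Activity 2@3: h1:16  h2:13  h3:13  h4:9  h5:2  h6:0  h7:0 → peak 16
Activity 2@4: h1:16  h2:13  h3:11  h4:9  h5:2  h6:2  h7:0 → peak 16
Activity 2@5: h1:16  h2:13  h3:11  h4:7  h5:2  h6:2  h7:2 → peak 16
Best is Activity 2@2, peak 16.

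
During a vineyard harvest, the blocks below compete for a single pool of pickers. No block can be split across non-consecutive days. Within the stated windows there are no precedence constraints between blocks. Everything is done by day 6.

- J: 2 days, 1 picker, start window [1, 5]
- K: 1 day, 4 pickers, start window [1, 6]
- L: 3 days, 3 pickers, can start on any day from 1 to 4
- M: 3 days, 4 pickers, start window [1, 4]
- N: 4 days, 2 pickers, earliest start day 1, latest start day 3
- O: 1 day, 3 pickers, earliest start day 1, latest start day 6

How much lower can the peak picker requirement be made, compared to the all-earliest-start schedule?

10

Early-start peak: d1:17  d2:10  d3:9  d4:2  d5:0  d6:0 ⇒ 17.
Leveled (J@1, K@5, L@4, M@1, N@1, O@6): d1:7  d2:7  d3:6  d4:5  d5:7  d6:6 ⇒ 7.
Reduction 17 − 7 = 10.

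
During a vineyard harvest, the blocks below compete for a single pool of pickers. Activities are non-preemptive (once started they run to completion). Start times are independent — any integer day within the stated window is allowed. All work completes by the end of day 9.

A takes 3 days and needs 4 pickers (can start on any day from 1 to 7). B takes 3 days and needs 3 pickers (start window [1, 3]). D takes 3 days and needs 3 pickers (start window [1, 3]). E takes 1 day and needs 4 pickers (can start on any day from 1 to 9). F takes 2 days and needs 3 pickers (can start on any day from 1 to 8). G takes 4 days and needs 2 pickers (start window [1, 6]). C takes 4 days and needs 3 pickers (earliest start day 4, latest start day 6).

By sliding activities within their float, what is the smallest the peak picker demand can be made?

8

Early-start (A@1, B@1, D@1, E@1, F@1, G@1, C@4) gives peak 19: d1:19  d2:15  d3:12  d4:5  d5:3  d6:3  d7:3  d8:0  d9:0.
Shift A→4, E→5, F→7, C→6.
Schedule A@4, B@1, D@1, E@5, F@7, G@1, C@6: d1:8  d2:8  d3:8  d4:6  d5:8  d6:7  d7:6  d8:6  d9:3 — peak 8.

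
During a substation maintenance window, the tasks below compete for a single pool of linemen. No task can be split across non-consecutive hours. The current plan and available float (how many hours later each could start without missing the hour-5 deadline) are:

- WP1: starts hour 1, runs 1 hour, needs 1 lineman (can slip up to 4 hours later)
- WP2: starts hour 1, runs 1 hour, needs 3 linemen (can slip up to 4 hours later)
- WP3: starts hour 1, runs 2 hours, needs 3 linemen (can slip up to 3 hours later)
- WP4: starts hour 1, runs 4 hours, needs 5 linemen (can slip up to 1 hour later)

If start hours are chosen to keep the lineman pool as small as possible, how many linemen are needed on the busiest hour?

Early-start (WP1@1, WP2@1, WP3@1, WP4@1) gives peak 12: h1:12  h2:8  h3:5  h4:5  h5:0.
Shift WP4→2.
Schedule WP1@1, WP2@1, WP3@1, WP4@2: h1:7  h2:8  h3:5  h4:5  h5:5 — peak 8.

8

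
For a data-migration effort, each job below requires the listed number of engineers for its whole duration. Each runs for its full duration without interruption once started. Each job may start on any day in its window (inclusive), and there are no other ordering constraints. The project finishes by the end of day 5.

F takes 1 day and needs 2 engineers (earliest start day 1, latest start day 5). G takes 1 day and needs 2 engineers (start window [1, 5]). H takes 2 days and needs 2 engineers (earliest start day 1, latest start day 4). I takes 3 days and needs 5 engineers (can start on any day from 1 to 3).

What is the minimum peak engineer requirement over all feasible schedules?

5

Early-start (F@1, G@1, H@1, I@1) gives peak 11: d1:11  d2:7  d3:5  d4:0  d5:0.
Shift G→2, I→3.
Schedule F@1, G@2, H@1, I@3: d1:4  d2:4  d3:5  d4:5  d5:5 — peak 5.
Total engineer-days = 23 over 5 days ⇒ peak ≥ ⌈23/5⌉ = 5, so 5 is optimal.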